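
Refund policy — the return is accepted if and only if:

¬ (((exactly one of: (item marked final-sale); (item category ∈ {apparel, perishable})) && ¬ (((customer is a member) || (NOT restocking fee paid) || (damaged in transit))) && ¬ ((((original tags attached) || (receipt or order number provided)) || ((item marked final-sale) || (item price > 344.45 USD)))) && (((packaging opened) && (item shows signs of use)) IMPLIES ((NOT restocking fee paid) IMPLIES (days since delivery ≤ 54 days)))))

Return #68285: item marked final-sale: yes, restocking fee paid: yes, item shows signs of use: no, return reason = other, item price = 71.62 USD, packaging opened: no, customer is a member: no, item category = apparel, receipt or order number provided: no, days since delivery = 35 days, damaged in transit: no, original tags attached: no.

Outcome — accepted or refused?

Accepted

Atomic conditions:
  item marked final-sale: yes → true
  item category ∈ {apparel, perishable}: apparel is in the set → true
  customer is a member: no → false
  NOT restocking fee paid: yes → false
  damaged in transit: no → false
  original tags attached: no → false
  receipt or order number provided: no → false
  item price > 344.45 USD: 71.62 > 344.45 is false
  packaging opened: no → false
  item shows signs of use: no → false
  days since delivery ≤ 54 days: 35 ≤ 54 is true
Combine:
[1.1] exactly-one(true, true) = false
[1.2.1] false OR false OR false = false
[1.2] NOT false = true
[1.3.1.1] false OR false = false
[1.3.1.2] true OR false = true
[1.3.1] false OR true = true
[1.3] NOT true = false
[1.4.1] false AND false = false
[1.4.2] false → true (antecedent false ⇒ implication holds) = true
[1.4] false → true (antecedent false ⇒ implication holds) = true
[1] false AND true AND false AND true = false
[root] NOT false = true
Overall: true → accepted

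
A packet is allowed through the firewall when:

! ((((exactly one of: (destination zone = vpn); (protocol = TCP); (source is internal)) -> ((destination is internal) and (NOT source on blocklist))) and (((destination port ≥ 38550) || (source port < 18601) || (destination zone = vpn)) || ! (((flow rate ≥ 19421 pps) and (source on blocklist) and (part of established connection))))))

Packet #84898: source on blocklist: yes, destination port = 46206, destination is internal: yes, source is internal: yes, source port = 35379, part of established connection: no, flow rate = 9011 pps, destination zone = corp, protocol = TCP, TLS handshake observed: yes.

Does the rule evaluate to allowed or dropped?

Atomic conditions:
  destination zone = vpn: corp == vpn is false
  protocol = TCP: TCP == TCP is true
  source is internal: yes → true
  destination is internal: yes → true
  NOT source on blocklist: yes → false
  destination port ≥ 38550: 46206 ≥ 38550 is true
  source port < 18601: 35379 < 18601 is false
  flow rate ≥ 19421 pps: 9011 ≥ 19421 is false
  source on blocklist: yes → true
  part of established connection: no → false
Combine:
[1.1.1] exactly-one(false, true, true) = false
[1.1.2] true AND false = false
[1.1] false → false (antecedent false ⇒ implication holds) = true
[1.2.1] true OR false OR false = true
[1.2.2.1] false AND true AND false = false
[1.2.2] NOT false = true
[1.2] true OR true = true
[1] true AND true = true
[root] NOT true = false
Overall: false → dropped

Dropped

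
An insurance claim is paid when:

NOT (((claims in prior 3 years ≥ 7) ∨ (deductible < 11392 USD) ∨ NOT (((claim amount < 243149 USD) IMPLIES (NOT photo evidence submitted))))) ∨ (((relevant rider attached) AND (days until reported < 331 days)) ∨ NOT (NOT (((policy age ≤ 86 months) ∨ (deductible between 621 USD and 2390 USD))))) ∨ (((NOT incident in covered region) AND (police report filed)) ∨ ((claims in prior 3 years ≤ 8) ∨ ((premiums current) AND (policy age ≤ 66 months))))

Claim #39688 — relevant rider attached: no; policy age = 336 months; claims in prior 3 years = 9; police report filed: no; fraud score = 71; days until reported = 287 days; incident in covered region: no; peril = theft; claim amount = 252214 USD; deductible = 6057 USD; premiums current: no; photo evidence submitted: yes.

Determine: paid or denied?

Denied

Atomic conditions:
  claims in prior 3 years ≥ 7: 9 ≥ 7 is true
  deductible < 11392 USD: 6057 < 11392 is true
  claim amount < 243149 USD: 252214 < 243149 is false
  NOT photo evidence submitted: yes → false
  relevant rider attached: no → false
  days until reported < 331 days: 287 < 331 is true
  policy age ≤ 86 months: 336 ≤ 86 is false
  deductible between 621 USD and 2390 USD: 6057 in [621, 2390] is false
  NOT incident in covered region: no → true
  police report filed: no → false
  claims in prior 3 years ≤ 8: 9 ≤ 8 is false
  premiums current: no → false
  policy age ≤ 66 months: 336 ≤ 66 is false
Combine:
[1.1.3.1] false → false (antecedent false ⇒ implication holds) = true
[1.1.3] NOT true = false
[1.1] true OR true OR false = true
[1] NOT true = false
[2.1] false AND true = false
[2.2.1.1] false OR false = false
[2.2.1] NOT false = true
[2.2] NOT true = false
[2] false OR false = false
[3.1] true AND false = false
[3.2.2] false AND false = false
[3.2] false OR false = false
[3] false OR false = false
[root] false OR false OR false = false
Overall: false → denied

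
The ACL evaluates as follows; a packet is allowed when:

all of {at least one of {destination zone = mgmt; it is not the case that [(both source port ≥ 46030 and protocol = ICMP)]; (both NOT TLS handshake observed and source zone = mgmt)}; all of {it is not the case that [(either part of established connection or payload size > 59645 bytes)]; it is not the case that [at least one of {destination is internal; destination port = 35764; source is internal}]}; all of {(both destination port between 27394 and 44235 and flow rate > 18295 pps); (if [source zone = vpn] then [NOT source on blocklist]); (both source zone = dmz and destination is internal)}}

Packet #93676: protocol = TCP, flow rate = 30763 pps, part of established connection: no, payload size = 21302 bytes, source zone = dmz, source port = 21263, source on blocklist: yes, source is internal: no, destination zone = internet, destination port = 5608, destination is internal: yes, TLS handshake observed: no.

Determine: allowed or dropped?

Dropped

Atomic conditions:
  destination zone = mgmt: internet == mgmt is false
  source port ≥ 46030: 21263 ≥ 46030 is false
  protocol = ICMP: TCP == ICMP is false
  NOT TLS handshake observed: no → true
  source zone = mgmt: dmz == mgmt is false
  part of established connection: no → false
  payload size > 59645 bytes: 21302 > 59645 is false
  destination is internal: yes → true
  destination port = 35764: 5608 == 35764 is false
  source is internal: no → false
  destination port between 27394 and 44235: 5608 in [27394, 44235] is false
  flow rate > 18295 pps: 30763 > 18295 is true
  source zone = vpn: dmz == vpn is false
  NOT source on blocklist: yes → false
  source zone = dmz: dmz == dmz is true
Combine:
[1.2.1] false AND false = false
[1.2] NOT false = true
[1.3] true AND false = false
[1] false OR true OR false = true
[2.1.1] false OR false = false
[2.1] NOT false = true
[2.2.1] true OR false OR false = true
[2.2] NOT true = false
[2] true AND false = false
[3.1] false AND true = false
[3.2] false → false (antecedent false ⇒ implication holds) = true
[3.3] true AND true = true
[3] false AND true AND true = false
[root] true AND false AND false = false
Overall: false → dropped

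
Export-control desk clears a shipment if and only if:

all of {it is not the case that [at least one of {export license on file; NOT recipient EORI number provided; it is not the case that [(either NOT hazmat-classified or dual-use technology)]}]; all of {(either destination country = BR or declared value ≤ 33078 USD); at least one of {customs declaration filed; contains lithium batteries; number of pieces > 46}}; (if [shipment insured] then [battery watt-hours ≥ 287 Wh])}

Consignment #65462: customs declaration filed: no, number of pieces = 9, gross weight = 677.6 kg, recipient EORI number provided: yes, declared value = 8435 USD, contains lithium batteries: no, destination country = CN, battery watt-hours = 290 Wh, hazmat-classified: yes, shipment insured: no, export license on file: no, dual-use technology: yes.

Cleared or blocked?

Blocked

Atomic conditions:
  export license on file: no → false
  NOT recipient EORI number provided: yes → false
  NOT hazmat-classified: yes → false
  dual-use technology: yes → true
  destination country = BR: CN == BR is false
  declared value ≤ 33078 USD: 8435 ≤ 33078 is true
  customs declaration filed: no → false
  contains lithium batteries: no → false
  number of pieces > 46: 9 > 46 is false
  shipment insured: no → false
  battery watt-hours ≥ 287 Wh: 290 ≥ 287 is true
Combine:
[1.1.3.1] false OR true = true
[1.1.3] NOT true = false
[1.1] false OR false OR false = false
[1] NOT false = true
[2.1] false OR true = true
[2.2] false OR false OR false = false
[2] true AND false = false
[3] false → true (antecedent false ⇒ implication holds) = true
[root] true AND false AND true = false
Overall: false → blocked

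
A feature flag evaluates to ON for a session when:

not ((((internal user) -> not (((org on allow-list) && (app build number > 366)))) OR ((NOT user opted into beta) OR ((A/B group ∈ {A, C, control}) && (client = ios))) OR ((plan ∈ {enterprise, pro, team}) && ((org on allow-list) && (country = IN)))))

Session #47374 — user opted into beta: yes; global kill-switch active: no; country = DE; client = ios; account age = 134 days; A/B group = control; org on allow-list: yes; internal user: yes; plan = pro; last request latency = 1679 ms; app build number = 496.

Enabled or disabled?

Atomic conditions:
  internal user: yes → true
  org on allow-list: yes → true
  app build number > 366: 496 > 366 is true
  NOT user opted into beta: yes → false
  A/B group ∈ {A, C, control}: control is in the set → true
  client = ios: ios == ios is true
  plan ∈ {enterprise, pro, team}: pro is in the set → true
  country = IN: DE == IN is false
Combine:
[1.1.2.1] true AND true = true
[1.1.2] NOT true = false
[1.1] true → false = false
[1.2.2] true AND true = true
[1.2] false OR true = true
[1.3.2] true AND false = false
[1.3] true AND false = false
[1] false OR true OR false = true
[root] NOT true = false
Overall: false → disabled

Disabled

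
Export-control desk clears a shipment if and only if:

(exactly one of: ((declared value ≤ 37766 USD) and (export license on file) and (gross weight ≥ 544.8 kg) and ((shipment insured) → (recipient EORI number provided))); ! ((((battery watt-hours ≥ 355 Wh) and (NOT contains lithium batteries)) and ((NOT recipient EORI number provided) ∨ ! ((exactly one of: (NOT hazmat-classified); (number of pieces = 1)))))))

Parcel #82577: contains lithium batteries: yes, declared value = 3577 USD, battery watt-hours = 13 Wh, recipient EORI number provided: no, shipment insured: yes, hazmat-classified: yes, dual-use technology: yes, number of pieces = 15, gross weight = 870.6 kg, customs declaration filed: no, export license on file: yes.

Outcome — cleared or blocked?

Atomic conditions:
  declared value ≤ 37766 USD: 3577 ≤ 37766 is true
  export license on file: yes → true
  gross weight ≥ 544.8 kg: 870.6 ≥ 544.8 is true
  shipment insured: yes → true
  recipient EORI number provided: no → false
  battery watt-hours ≥ 355 Wh: 13 ≥ 355 is false
  NOT contains lithium batteries: yes → false
  NOT recipient EORI number provided: no → true
  NOT hazmat-classified: yes → false
  number of pieces = 1: 15 == 1 is false
Combine:
[1.4] true → false = false
[1] true AND true AND true AND false = false
[2.1.1] false AND false = false
[2.1.2.2.1] exactly-one(false, false) = false
[2.1.2.2] NOT false = true
[2.1.2] true OR true = true
[2.1] false AND true = false
[2] NOT false = true
[root] exactly-one(false, true) = true
Overall: true → cleared

Cleared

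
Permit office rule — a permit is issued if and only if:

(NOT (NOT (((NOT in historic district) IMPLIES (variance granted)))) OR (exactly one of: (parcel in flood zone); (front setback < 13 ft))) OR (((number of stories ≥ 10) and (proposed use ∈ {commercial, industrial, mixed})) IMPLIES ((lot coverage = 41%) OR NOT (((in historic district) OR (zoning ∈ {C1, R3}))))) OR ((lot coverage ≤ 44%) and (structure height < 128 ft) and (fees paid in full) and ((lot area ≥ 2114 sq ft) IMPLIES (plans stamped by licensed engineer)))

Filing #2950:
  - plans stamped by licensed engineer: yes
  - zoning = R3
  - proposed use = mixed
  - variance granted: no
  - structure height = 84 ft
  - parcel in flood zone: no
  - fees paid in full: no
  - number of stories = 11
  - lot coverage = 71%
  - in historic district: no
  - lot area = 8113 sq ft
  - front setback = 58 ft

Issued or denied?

Denied

Atomic conditions:
  NOT in historic district: no → true
  variance granted: no → false
  parcel in flood zone: no → false
  front setback < 13 ft: 58 < 13 is false
  number of stories ≥ 10: 11 ≥ 10 is true
  proposed use ∈ {commercial, industrial, mixed}: mixed is in the set → true
  lot coverage = 41%: 71 == 41 is false
  in historic district: no → false
  zoning ∈ {C1, R3}: R3 is in the set → true
  lot coverage ≤ 44%: 71 ≤ 44 is false
  structure height < 128 ft: 84 < 128 is true
  fees paid in full: no → false
  lot area ≥ 2114 sq ft: 8113 ≥ 2114 is true
  plans stamped by licensed engineer: yes → true
Combine:
[1.1.1.1] true → false = false
[1.1.1] NOT false = true
[1.1] NOT true = false
[1.2] exactly-one(false, false) = false
[1] false OR false = false
[2.1] true AND true = true
[2.2.2.1] false OR true = true
[2.2.2] NOT true = false
[2.2] false OR false = false
[2] true → false = false
[3.4] true → true = true
[3] false AND true AND false AND true = false
[root] false OR false OR false = false
Overall: false → denied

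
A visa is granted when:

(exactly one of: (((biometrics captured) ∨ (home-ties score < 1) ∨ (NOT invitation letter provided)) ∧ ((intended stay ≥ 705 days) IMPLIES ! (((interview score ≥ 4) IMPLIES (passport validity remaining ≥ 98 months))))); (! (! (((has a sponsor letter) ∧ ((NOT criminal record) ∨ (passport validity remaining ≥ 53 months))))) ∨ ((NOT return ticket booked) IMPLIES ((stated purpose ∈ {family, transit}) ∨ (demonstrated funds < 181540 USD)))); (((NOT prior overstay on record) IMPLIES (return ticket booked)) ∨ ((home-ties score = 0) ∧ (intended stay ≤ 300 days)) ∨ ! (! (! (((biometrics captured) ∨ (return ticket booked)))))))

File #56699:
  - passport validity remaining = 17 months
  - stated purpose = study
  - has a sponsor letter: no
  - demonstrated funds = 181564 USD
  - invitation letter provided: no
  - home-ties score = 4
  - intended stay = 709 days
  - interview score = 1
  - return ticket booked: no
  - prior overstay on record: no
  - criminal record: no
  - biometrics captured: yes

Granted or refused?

Refused

Atomic conditions:
  biometrics captured: yes → true
  home-ties score < 1: 4 < 1 is false
  NOT invitation letter provided: no → true
  intended stay ≥ 705 days: 709 ≥ 705 is true
  interview score ≥ 4: 1 ≥ 4 is false
  passport validity remaining ≥ 98 months: 17 ≥ 98 is false
  has a sponsor letter: no → false
  NOT criminal record: no → true
  passport validity remaining ≥ 53 months: 17 ≥ 53 is false
  NOT return ticket booked: no → true
  stated purpose ∈ {family, transit}: study is not in the set → false
  demonstrated funds < 181540 USD: 181564 < 181540 is false
  NOT prior overstay on record: no → true
  return ticket booked: no → false
  home-ties score = 0: 4 == 0 is false
  intended stay ≤ 300 days: 709 ≤ 300 is false
Combine:
[1.1] true OR false OR true = true
[1.2.2.1] false → false (antecedent false ⇒ implication holds) = true
[1.2.2] NOT true = false
[1.2] true → false = false
[1] true AND false = false
[2.1.1.1.2] true OR false = true
[2.1.1.1] false AND true = false
[2.1.1] NOT false = true
[2.1] NOT true = false
[2.2.2] false OR false = false
[2.2] true → false = false
[2] false OR false = false
[3.1] true → false = false
[3.2] false AND false = false
[3.3.1.1.1] true OR false = true
[3.3.1.1] NOT true = false
[3.3.1] NOT false = true
[3.3] NOT true = false
[3] false OR false OR false = false
[root] exactly-one(false, false, false) = false
Overall: false → refused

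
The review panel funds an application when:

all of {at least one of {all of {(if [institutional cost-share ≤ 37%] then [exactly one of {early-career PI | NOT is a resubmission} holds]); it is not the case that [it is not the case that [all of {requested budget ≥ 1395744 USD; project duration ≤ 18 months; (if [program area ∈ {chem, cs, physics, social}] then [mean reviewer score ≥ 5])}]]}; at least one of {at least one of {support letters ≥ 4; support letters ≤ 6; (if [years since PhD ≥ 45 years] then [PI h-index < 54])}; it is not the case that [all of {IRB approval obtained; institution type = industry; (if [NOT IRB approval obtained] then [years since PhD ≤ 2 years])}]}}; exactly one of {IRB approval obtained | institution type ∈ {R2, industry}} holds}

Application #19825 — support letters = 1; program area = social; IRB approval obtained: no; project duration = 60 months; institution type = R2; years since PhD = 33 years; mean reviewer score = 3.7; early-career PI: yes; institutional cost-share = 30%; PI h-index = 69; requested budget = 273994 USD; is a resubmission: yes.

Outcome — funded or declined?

Atomic conditions:
  institutional cost-share ≤ 37%: 30 ≤ 37 is true
  early-career PI: yes → true
  NOT is a resubmission: yes → false
  requested budget ≥ 1395744 USD: 273994 ≥ 1395744 is false
  project duration ≤ 18 months: 60 ≤ 18 is false
  program area ∈ {chem, cs, physics, social}: social is in the set → true
  mean reviewer score ≥ 5: 3.7 ≥ 5 is false
  support letters ≥ 4: 1 ≥ 4 is false
  support letters ≤ 6: 1 ≤ 6 is true
  years since PhD ≥ 45 years: 33 ≥ 45 is false
  PI h-index < 54: 69 < 54 is false
  IRB approval obtained: no → false
  institution type = industry: R2 == industry is false
  NOT IRB approval obtained: no → true
  years since PhD ≤ 2 years: 33 ≤ 2 is false
  institution type ∈ {R2, industry}: R2 is in the set → true
Combine:
[1.1.1.2] exactly-one(true, false) = true
[1.1.1] true → true = true
[1.1.2.1.1.3] true → false = false
[1.1.2.1.1] false AND false AND false = false
[1.1.2.1] NOT false = true
[1.1.2] NOT true = false
[1.1] true AND false = false
[1.2.1.3] false → false (antecedent false ⇒ implication holds) = true
[1.2.1] false OR true OR true = true
[1.2.2.1.3] true → false = false
[1.2.2.1] false AND false AND false = false
[1.2.2] NOT false = true
[1.2] true OR true = true
[1] false OR true = true
[2] exactly-one(false, true) = true
[root] true AND true = true
Overall: true → funded

Funded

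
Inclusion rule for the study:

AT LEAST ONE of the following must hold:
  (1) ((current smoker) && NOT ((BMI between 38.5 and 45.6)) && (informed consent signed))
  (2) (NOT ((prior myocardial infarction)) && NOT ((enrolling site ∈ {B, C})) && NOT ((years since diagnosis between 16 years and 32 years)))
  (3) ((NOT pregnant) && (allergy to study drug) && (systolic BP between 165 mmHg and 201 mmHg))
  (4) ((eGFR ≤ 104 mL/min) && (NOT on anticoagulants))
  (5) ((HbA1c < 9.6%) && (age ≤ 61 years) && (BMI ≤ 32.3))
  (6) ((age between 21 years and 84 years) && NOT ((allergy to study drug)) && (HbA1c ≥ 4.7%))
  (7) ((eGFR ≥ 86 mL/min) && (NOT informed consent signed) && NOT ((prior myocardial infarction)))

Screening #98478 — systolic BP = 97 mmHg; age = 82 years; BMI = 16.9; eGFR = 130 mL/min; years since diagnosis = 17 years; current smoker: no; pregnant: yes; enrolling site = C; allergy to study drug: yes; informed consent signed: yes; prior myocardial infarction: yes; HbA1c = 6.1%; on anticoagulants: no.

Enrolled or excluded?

Excluded

Atomic conditions:
  current smoker: no → false
  BMI between 38.5 and 45.6: 16.9 in [38.5, 45.6] is false
  informed consent signed: yes → true
  prior myocardial infarction: yes → true
  enrolling site ∈ {B, C}: C is in the set → true
  years since diagnosis between 16 years and 32 years: 17 in [16, 32] is true
  NOT pregnant: yes → false
  allergy to study drug: yes → true
  systolic BP between 165 mmHg and 201 mmHg: 97 in [165, 201] is false
  eGFR ≤ 104 mL/min: 130 ≤ 104 is false
  NOT on anticoagulants: no → true
  HbA1c < 9.6%: 6.1 < 9.6 is true
  age ≤ 61 years: 82 ≤ 61 is false
  BMI ≤ 32.3: 16.9 ≤ 32.3 is true
  age between 21 years and 84 years: 82 in [21, 84] is true
  HbA1c ≥ 4.7%: 6.1 ≥ 4.7 is true
  eGFR ≥ 86 mL/min: 130 ≥ 86 is true
  NOT informed consent signed: yes → false
Combine:
[1.2] NOT false = true
[1] false AND true AND true = false
[2.1] NOT true = false
[2.2] NOT true = false
[2.3] NOT true = false
[2] false AND false AND false = false
[3] false AND true AND false = false
[4] false AND true = false
[5] true AND false AND true = false
[6.2] NOT true = false
[6] true AND false AND true = false
[7.3] NOT true = false
[7] true AND false AND false = false
[root] false OR false OR false OR false OR false OR false OR false = false
Overall: false → excluded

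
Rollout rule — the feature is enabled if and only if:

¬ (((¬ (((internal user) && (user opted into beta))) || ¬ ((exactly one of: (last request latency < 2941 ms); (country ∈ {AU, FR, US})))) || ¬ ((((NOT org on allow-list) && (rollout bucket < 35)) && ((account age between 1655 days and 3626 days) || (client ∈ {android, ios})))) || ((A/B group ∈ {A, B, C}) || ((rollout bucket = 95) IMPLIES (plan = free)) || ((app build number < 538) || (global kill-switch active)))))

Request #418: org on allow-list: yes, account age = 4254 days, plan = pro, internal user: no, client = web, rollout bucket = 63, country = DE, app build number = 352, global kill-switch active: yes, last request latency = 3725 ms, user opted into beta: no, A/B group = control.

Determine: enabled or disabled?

Atomic conditions:
  internal user: no → false
  user opted into beta: no → false
  last request latency < 2941 ms: 3725 < 2941 is false
  country ∈ {AU, FR, US}: DE is not in the set → false
  NOT org on allow-list: yes → false
  rollout bucket < 35: 63 < 35 is false
  account age between 1655 days and 3626 days: 4254 in [1655, 3626] is false
  client ∈ {android, ios}: web is not in the set → false
  A/B group ∈ {A, B, C}: control is not in the set → false
  rollout bucket = 95: 63 == 95 is false
  plan = free: pro == free is false
  app build number < 538: 352 < 538 is true
  global kill-switch active: yes → true
Combine:
[1.1.1.1] false AND false = false
[1.1.1] NOT false = true
[1.1.2.1] exactly-one(false, false) = false
[1.1.2] NOT false = true
[1.1] true OR true = true
[1.2.1.1] false AND false = false
[1.2.1.2] false OR false = false
[1.2.1] false AND false = false
[1.2] NOT false = true
[1.3.2] false → false (antecedent false ⇒ implication holds) = true
[1.3.3] true OR true = true
[1.3] false OR true OR true = true
[1] true OR true OR true = true
[root] NOT true = false
Overall: false → disabled

Disabled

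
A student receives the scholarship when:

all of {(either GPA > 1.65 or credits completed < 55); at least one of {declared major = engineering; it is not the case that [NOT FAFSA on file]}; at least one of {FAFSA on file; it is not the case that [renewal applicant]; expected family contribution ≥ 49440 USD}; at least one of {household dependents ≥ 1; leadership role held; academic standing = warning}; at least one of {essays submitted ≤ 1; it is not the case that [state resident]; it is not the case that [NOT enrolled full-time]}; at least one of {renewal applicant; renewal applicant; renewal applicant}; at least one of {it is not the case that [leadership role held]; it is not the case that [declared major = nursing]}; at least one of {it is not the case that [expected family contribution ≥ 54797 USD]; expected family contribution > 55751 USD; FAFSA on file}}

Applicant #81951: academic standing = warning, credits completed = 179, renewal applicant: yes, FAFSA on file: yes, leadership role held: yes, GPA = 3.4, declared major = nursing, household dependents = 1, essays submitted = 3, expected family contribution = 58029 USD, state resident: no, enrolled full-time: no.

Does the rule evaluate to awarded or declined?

Atomic conditions:
  GPA > 1.65: 3.4 > 1.65 is true
  credits completed < 55: 179 < 55 is false
  declared major = engineering: nursing == engineering is false
  NOT FAFSA on file: yes → false
  FAFSA on file: yes → true
  renewal applicant: yes → true
  expected family contribution ≥ 49440 USD: 58029 ≥ 49440 is true
  household dependents ≥ 1: 1 ≥ 1 is true
  leadership role held: yes → true
  academic standing = warning: warning == warning is true
  essays submitted ≤ 1: 3 ≤ 1 is false
  state resident: no → false
  NOT enrolled full-time: no → true
  declared major = nursing: nursing == nursing is true
  expected family contribution ≥ 54797 USD: 58029 ≥ 54797 is true
  expected family contribution > 55751 USD: 58029 > 55751 is true
Combine:
[1] true OR false = true
[2.2] NOT false = true
[2] false OR true = true
[3.2] NOT true = false
[3] true OR false OR true = true
[4] true OR true OR true = true
[5.2] NOT false = true
[5.3] NOT true = false
[5] false OR true OR false = true
[6] true OR true OR true = true
[7.1] NOT true = false
[7.2] NOT true = false
[7] false OR false = false
[8.1] NOT true = false
[8] false OR true OR true = true
[root] true AND true AND true AND true AND true AND true AND false AND true = false
Overall: false → declined

Declined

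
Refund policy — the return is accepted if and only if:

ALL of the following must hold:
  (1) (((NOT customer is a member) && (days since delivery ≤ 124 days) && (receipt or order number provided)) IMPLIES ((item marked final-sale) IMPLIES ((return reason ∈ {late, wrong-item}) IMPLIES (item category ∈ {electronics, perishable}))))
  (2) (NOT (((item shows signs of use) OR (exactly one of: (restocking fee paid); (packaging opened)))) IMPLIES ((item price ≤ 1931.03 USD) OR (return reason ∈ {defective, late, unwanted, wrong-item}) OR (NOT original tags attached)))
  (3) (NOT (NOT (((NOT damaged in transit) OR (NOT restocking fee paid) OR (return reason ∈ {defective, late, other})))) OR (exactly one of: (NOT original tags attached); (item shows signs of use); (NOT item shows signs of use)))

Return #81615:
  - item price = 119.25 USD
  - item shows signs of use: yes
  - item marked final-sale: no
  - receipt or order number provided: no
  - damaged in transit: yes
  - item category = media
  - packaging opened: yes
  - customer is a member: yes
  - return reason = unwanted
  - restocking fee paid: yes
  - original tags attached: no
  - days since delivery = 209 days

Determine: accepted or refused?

Refused

Atomic conditions:
  NOT customer is a member: yes → false
  days since delivery ≤ 124 days: 209 ≤ 124 is false
  receipt or order number provided: no → false
  item marked final-sale: no → false
  return reason ∈ {late, wrong-item}: unwanted is not in the set → false
  item category ∈ {electronics, perishable}: media is not in the set → false
  item shows signs of use: yes → true
  restocking fee paid: yes → true
  packaging opened: yes → true
  item price ≤ 1931.03 USD: 119.25 ≤ 1931.03 is true
  return reason ∈ {defective, late, unwanted, wrong-item}: unwanted is in the set → true
  NOT original tags attached: no → true
  NOT damaged in transit: yes → false
  NOT restocking fee paid: yes → false
  return reason ∈ {defective, late, other}: unwanted is not in the set → false
  NOT item shows signs of use: yes → false
Combine:
[1.1] false AND false AND false = false
[1.2.2] false → false (antecedent false ⇒ implication holds) = true
[1.2] false → true (antecedent false ⇒ implication holds) = true
[1] false → true (antecedent false ⇒ implication holds) = true
[2.1.1.2] exactly-one(true, true) = false
[2.1.1] true OR false = true
[2.1] NOT true = false
[2.2] true OR true OR true = true
[2] false → true (antecedent false ⇒ implication holds) = true
[3.1.1.1] false OR false OR false = false
[3.1.1] NOT false = true
[3.1] NOT true = false
[3.2] exactly-one(true, true, false) = false
[3] false OR false = false
[root] true AND true AND false = false
Overall: false → refused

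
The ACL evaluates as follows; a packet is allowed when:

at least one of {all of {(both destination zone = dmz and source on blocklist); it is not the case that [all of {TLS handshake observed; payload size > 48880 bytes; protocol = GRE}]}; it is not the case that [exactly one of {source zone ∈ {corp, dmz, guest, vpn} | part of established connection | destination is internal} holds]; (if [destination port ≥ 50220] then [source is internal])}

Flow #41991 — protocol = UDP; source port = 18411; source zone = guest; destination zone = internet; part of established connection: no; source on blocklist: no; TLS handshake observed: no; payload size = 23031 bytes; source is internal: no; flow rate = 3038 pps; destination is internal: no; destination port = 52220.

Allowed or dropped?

Dropped

Atomic conditions:
  destination zone = dmz: internet == dmz is false
  source on blocklist: no → false
  TLS handshake observed: no → false
  payload size > 48880 bytes: 23031 > 48880 is false
  protocol = GRE: UDP == GRE is false
  source zone ∈ {corp, dmz, guest, vpn}: guest is in the set → true
  part of established connection: no → false
  destination is internal: no → false
  destination port ≥ 50220: 52220 ≥ 50220 is true
  source is internal: no → false
Combine:
[1.1] false AND false = false
[1.2.1] false AND false AND false = false
[1.2] NOT false = true
[1] false AND true = false
[2.1] exactly-one(true, false, false) = true
[2] NOT true = false
[3] true → false = false
[root] false OR false OR false = false
Overall: false → dropped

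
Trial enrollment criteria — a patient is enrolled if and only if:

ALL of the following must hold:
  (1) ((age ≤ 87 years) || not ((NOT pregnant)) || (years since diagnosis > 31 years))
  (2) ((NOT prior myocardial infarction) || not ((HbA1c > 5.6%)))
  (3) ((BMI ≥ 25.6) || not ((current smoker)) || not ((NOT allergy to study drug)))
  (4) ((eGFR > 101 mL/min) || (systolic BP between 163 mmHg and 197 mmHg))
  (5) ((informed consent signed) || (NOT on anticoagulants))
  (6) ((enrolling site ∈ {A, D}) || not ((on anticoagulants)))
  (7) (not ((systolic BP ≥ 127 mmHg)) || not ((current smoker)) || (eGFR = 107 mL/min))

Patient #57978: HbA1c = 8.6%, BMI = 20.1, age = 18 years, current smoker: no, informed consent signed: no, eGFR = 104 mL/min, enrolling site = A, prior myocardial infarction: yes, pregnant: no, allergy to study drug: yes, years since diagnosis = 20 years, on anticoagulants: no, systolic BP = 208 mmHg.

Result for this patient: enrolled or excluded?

Atomic conditions:
  age ≤ 87 years: 18 ≤ 87 is true
  NOT pregnant: no → true
  years since diagnosis > 31 years: 20 > 31 is false
  NOT prior myocardial infarction: yes → false
  HbA1c > 5.6%: 8.6 > 5.6 is true
  BMI ≥ 25.6: 20.1 ≥ 25.6 is false
  current smoker: no → false
  NOT allergy to study drug: yes → false
  eGFR > 101 mL/min: 104 > 101 is true
  systolic BP between 163 mmHg and 197 mmHg: 208 in [163, 197] is false
  informed consent signed: no → false
  NOT on anticoagulants: no → true
  enrolling site ∈ {A, D}: A is in the set → true
  on anticoagulants: no → false
  systolic BP ≥ 127 mmHg: 208 ≥ 127 is true
  eGFR = 107 mL/min: 104 == 107 is false
Combine:
[1.2] NOT true = false
[1] true OR false OR false = true
[2.2] NOT true = false
[2] false OR false = false
[3.2] NOT false = true
[3.3] NOT false = true
[3] false OR true OR true = true
[4] true OR false = true
[5] false OR true = true
[6.2] NOT false = true
[6] true OR true = true
[7.1] NOT true = false
[7.2] NOT false = true
[7] false OR true OR false = true
[root] true AND false AND true AND true AND true AND true AND true = false
Overall: false → excluded

Excluded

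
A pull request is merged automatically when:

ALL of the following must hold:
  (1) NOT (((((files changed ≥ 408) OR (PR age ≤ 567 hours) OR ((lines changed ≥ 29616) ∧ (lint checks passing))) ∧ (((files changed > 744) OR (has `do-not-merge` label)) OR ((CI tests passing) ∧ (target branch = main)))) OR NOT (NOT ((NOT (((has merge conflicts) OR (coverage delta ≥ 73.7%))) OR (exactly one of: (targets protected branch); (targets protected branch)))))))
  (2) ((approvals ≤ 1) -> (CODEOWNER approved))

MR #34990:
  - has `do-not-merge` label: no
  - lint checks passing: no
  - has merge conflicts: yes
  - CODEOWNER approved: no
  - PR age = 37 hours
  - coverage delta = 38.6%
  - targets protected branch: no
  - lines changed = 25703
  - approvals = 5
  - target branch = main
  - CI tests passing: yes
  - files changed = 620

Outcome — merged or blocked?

Blocked

Atomic conditions:
  files changed ≥ 408: 620 ≥ 408 is true
  PR age ≤ 567 hours: 37 ≤ 567 is true
  lines changed ≥ 29616: 25703 ≥ 29616 is false
  lint checks passing: no → false
  files changed > 744: 620 > 744 is false
  has `do-not-merge` label: no → false
  CI tests passing: yes → true
  target branch = main: main == main is true
  has merge conflicts: yes → true
  coverage delta ≥ 73.7%: 38.6 ≥ 73.7 is false
  targets protected branch: no → false
  approvals ≤ 1: 5 ≤ 1 is false
  CODEOWNER approved: no → false
Combine:
[1.1.1.1.3] false AND false = false
[1.1.1.1] true OR true OR false = true
[1.1.1.2.1] false OR false = false
[1.1.1.2.2] true AND true = true
[1.1.1.2] false OR true = true
[1.1.1] true AND true = true
[1.1.2.1.1.1.1] true OR false = true
[1.1.2.1.1.1] NOT true = false
[1.1.2.1.1.2] exactly-one(false, false) = false
[1.1.2.1.1] false OR false = false
[1.1.2.1] NOT false = true
[1.1.2] NOT true = false
[1.1] true OR false = true
[1] NOT true = false
[2] false → false (antecedent false ⇒ implication holds) = true
[root] false AND true = false
Overall: false → blocked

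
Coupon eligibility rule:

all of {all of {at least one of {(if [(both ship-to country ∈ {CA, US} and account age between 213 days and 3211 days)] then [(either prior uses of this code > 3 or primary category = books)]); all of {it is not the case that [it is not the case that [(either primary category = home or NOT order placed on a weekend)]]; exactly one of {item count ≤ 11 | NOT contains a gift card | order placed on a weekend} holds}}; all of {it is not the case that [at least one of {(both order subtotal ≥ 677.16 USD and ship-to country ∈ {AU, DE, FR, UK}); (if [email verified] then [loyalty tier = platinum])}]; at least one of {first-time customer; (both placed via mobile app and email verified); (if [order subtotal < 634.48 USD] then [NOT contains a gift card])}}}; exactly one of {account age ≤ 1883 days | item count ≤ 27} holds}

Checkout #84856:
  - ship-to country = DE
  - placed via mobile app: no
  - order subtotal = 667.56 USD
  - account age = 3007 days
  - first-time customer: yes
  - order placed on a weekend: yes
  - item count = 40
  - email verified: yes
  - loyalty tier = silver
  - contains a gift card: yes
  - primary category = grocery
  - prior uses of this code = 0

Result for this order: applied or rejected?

Atomic conditions:
  ship-to country ∈ {CA, US}: DE is not in the set → false
  account age between 213 days and 3211 days: 3007 in [213, 3211] is true
  prior uses of this code > 3: 0 > 3 is false
  primary category = books: grocery == books is false
  primary category = home: grocery == home is false
  NOT order placed on a weekend: yes → false
  item count ≤ 11: 40 ≤ 11 is false
  NOT contains a gift card: yes → false
  order placed on a weekend: yes → true
  order subtotal ≥ 677.16 USD: 667.56 ≥ 677.16 is false
  ship-to country ∈ {AU, DE, FR, UK}: DE is in the set → true
  email verified: yes → true
  loyalty tier = platinum: silver == platinum is false
  first-time customer: yes → true
  placed via mobile app: no → false
  order subtotal < 634.48 USD: 667.56 < 634.48 is false
  account age ≤ 1883 days: 3007 ≤ 1883 is false
  item count ≤ 27: 40 ≤ 27 is false
Combine:
[1.1.1.1] false AND true = false
[1.1.1.2] false OR false = false
[1.1.1] false → false (antecedent false ⇒ implication holds) = true
[1.1.2.1.1.1] false OR false = false
[1.1.2.1.1] NOT false = true
[1.1.2.1] NOT true = false
[1.1.2.2] exactly-one(false, false, true) = true
[1.1.2] false AND true = false
[1.1] true OR false = true
[1.2.1.1.1] false AND true = false
[1.2.1.1.2] true → false = false
[1.2.1.1] false OR false = false
[1.2.1] NOT false = true
[1.2.2.2] false AND true = false
[1.2.2.3] false → false (antecedent false ⇒ implication holds) = true
[1.2.2] true OR false OR true = true
[1.2] true AND true = true
[1] true AND true = true
[2] exactly-one(false, false) = false
[root] true AND false = false
Overall: false → rejected

Rejected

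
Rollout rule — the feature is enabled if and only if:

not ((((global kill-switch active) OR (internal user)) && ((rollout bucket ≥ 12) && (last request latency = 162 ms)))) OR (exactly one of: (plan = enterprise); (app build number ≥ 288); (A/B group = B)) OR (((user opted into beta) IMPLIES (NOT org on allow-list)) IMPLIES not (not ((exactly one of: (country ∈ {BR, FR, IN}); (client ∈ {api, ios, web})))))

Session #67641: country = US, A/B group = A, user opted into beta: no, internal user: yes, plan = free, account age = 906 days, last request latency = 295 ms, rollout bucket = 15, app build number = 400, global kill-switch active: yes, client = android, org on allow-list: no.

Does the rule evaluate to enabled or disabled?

Enabled

Atomic conditions:
  global kill-switch active: yes → true
  internal user: yes → true
  rollout bucket ≥ 12: 15 ≥ 12 is true
  last request latency = 162 ms: 295 == 162 is false
  plan = enterprise: free == enterprise is false
  app build number ≥ 288: 400 ≥ 288 is true
  A/B group = B: A == B is false
  user opted into beta: no → false
  NOT org on allow-list: no → true
  country ∈ {BR, FR, IN}: US is not in the set → false
  client ∈ {api, ios, web}: android is not in the set → false
Combine:
[1.1.1] true OR true = true
[1.1.2] true AND false = false
[1.1] true AND false = false
[1] NOT false = true
[2] exactly-one(false, true, false) = true
[3.1] false → true (antecedent false ⇒ implication holds) = true
[3.2.1.1] exactly-one(false, false) = false
[3.2.1] NOT false = true
[3.2] NOT true = false
[3] true → false = false
[root] true OR true OR false = true
Overall: true → enabled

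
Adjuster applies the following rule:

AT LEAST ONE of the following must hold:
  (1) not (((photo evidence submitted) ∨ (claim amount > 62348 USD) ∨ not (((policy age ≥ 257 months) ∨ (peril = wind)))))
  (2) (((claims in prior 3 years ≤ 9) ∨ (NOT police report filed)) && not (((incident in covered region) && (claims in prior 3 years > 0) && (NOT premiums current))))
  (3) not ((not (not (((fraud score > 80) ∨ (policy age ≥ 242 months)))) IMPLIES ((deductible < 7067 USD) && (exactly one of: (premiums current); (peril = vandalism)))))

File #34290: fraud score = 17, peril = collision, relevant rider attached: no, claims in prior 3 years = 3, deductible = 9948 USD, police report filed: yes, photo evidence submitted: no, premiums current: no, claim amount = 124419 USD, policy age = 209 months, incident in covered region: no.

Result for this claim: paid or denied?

Paid

Atomic conditions:
  photo evidence submitted: no → false
  claim amount > 62348 USD: 124419 > 62348 is true
  policy age ≥ 257 months: 209 ≥ 257 is false
  peril = wind: collision == wind is false
  claims in prior 3 years ≤ 9: 3 ≤ 9 is true
  NOT police report filed: yes → false
  incident in covered region: no → false
  claims in prior 3 years > 0: 3 > 0 is true
  NOT premiums current: no → true
  fraud score > 80: 17 > 80 is false
  policy age ≥ 242 months: 209 ≥ 242 is false
  deductible < 7067 USD: 9948 < 7067 is false
  premiums current: no → false
  peril = vandalism: collision == vandalism is false
Combine:
[1.1.3.1] false OR false = false
[1.1.3] NOT false = true
[1.1] false OR true OR true = true
[1] NOT true = false
[2.1] true OR false = true
[2.2.1] false AND true AND true = false
[2.2] NOT false = true
[2] true AND true = true
[3.1.1.1.1] false OR false = false
[3.1.1.1] NOT false = true
[3.1.1] NOT true = false
[3.1.2.2] exactly-one(false, false) = false
[3.1.2] false AND false = false
[3.1] false → false (antecedent false ⇒ implication holds) = true
[3] NOT true = false
[root] false OR true OR false = true
Overall: true → paid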